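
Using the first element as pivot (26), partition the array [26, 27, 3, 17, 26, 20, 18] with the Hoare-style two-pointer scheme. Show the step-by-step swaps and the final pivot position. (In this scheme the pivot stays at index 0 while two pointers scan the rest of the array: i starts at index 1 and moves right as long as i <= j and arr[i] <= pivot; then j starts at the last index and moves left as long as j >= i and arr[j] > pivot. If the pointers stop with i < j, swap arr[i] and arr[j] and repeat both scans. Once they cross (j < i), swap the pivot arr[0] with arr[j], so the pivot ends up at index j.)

Hoare-style two-pointer partition with pivot = 26:

Initial array: [26, 27, 3, 17, 26, 20, 18]

Pointers start at i = 1, j = 6.
i stops at index 1 (arr[1]=27 > 26), j stops at index 6 (arr[6]=18 <= 26): swap arr[1] and arr[6], array becomes [26, 18, 3, 17, 26, 20, 27]
i ends at 6, j ends at 5: the pointers have crossed (j < i), so scanning stops.

Swap pivot arr[0] with arr[5] to place pivot at position 5: [20, 18, 3, 17, 26, 26, 27]
Pivot position: 5

After partitioning with pivot 26, the array becomes [20, 18, 3, 17, 26, 26, 27]. The pivot is placed at index 5. All elements to the left of the pivot are <= 26, and all elements to the right are > 26.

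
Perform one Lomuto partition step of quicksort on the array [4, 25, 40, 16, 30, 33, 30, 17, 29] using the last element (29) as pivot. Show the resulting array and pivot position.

Lomuto partition with pivot = 29:

Initial array: [4, 25, 40, 16, 30, 33, 30, 17, 29]

arr[0]=4 <= 29: swap with position 0, array becomes [4, 25, 40, 16, 30, 33, 30, 17, 29]
arr[1]=25 <= 29: swap with position 1, array becomes [4, 25, 40, 16, 30, 33, 30, 17, 29]
arr[2]=40 > 29: no swap
arr[3]=16 <= 29: swap with position 2, array becomes [4, 25, 16, 40, 30, 33, 30, 17, 29]
arr[4]=30 > 29: no swap
arr[5]=33 > 29: no swap
arr[6]=30 > 29: no swap
arr[7]=17 <= 29: swap with position 3, array becomes [4, 25, 16, 17, 30, 33, 30, 40, 29]

Place pivot at position 4: [4, 25, 16, 17, 29, 33, 30, 40, 30]
Pivot position: 4

After partitioning with pivot 29, the array becomes [4, 25, 16, 17, 29, 33, 30, 40, 30]. The pivot is placed at index 4. All elements to the left of the pivot are <= 29, and all elements to the right are > 29.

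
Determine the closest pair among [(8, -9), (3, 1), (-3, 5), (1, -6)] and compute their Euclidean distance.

Computing all pairwise distances among 4 points:

d((8, -9), (3, 1)) = 11.1803
d((8, -9), (-3, 5)) = 17.8045
d((8, -9), (1, -6)) = 7.6158
d((3, 1), (-3, 5)) = 7.2111 <-- minimum
d((3, 1), (1, -6)) = 7.2801
d((-3, 5), (1, -6)) = 11.7047

Closest pair: (3, 1) and (-3, 5) with distance 7.2111

The closest pair is (3, 1) and (-3, 5) with Euclidean distance 7.2111. For 4 points, brute-force pairwise comparison is shown above. For large n, the divide-and-conquer algorithm (sort by x, recurse on halves, check the dividing strip) achieves O(n log n).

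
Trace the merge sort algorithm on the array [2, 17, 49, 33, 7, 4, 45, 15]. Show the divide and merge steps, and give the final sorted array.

Merge sort trace:

Split: [2, 17, 49, 33, 7, 4, 45, 15] -> [2, 17, 49, 33] and [7, 4, 45, 15]
  Split: [2, 17, 49, 33] -> [2, 17] and [49, 33]
    Split: [2, 17] -> [2] and [17]
    Merge: [2] + [17] -> [2, 17]
    Split: [49, 33] -> [49] and [33]
    Merge: [49] + [33] -> [33, 49]
  Merge: [2, 17] + [33, 49] -> [2, 17, 33, 49]
  Split: [7, 4, 45, 15] -> [7, 4] and [45, 15]
    Split: [7, 4] -> [7] and [4]
    Merge: [7] + [4] -> [4, 7]
    Split: [45, 15] -> [45] and [15]
    Merge: [45] + [15] -> [15, 45]
  Merge: [4, 7] + [15, 45] -> [4, 7, 15, 45]
Merge: [2, 17, 33, 49] + [4, 7, 15, 45] -> [2, 4, 7, 15, 17, 33, 45, 49]

Final sorted array: [2, 4, 7, 15, 17, 33, 45, 49]

The merge sort proceeds by recursively splitting the array and merging sorted halves.
After all merges, the sorted array is [2, 4, 7, 15, 17, 33, 45, 49].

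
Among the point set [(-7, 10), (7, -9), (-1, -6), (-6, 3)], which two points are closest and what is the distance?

Computing all pairwise distances among 4 points:

d((-7, 10), (7, -9)) = 23.6008
d((-7, 10), (-1, -6)) = 17.088
d((-7, 10), (-6, 3)) = 7.0711 <-- minimum
d((7, -9), (-1, -6)) = 8.544
d((7, -9), (-6, 3)) = 17.6918
d((-1, -6), (-6, 3)) = 10.2956

Closest pair: (-7, 10) and (-6, 3) with distance 7.0711

The closest pair is (-7, 10) and (-6, 3) with Euclidean distance 7.0711. For 4 points, brute-force pairwise comparison is shown above. For large n, the divide-and-conquer algorithm (sort by x, recurse on halves, check the dividing strip) achieves O(n log n).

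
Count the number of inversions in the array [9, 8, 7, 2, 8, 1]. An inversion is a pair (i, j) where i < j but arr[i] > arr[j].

Finding inversions in [9, 8, 7, 2, 8, 1]:

(0, 1): arr[0]=9 > arr[1]=8
(0, 2): arr[0]=9 > arr[2]=7
(0, 3): arr[0]=9 > arr[3]=2
(0, 4): arr[0]=9 > arr[4]=8
(0, 5): arr[0]=9 > arr[5]=1
(1, 2): arr[1]=8 > arr[2]=7
(1, 3): arr[1]=8 > arr[3]=2
(1, 5): arr[1]=8 > arr[5]=1
(2, 3): arr[2]=7 > arr[3]=2
(2, 5): arr[2]=7 > arr[5]=1
(3, 5): arr[3]=2 > arr[5]=1
(4, 5): arr[4]=8 > arr[5]=1

Total inversions: 12

The array has 12 inversion(s): (0,1), (0,2), (0,3), (0,4), (0,5), (1,2), (1,3), (1,5), (2,3), (2,5), (3,5), (4,5). Each pair (i,j) satisfies i < j and arr[i] > arr[j].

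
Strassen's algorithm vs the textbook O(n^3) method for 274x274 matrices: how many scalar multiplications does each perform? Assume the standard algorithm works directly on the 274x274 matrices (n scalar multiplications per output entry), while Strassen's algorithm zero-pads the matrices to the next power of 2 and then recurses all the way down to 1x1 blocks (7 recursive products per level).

Matrix multiplication for 274x274 matrices:

Strassen's algorithm requires power-of-2 dimensions. Pad 274x274 to 512x512 (next power of 2).

Standard algorithm: 274^3 = 20570824 multiplications
Strassen's algorithm: 7^(log2(512)) = 7^9 = 40353607 multiplications
Difference: 20570824 - 40353607 = -19782783 (Strassen uses MORE here due to padding overhead — for small or just-over-power-of-2 n, padding can outweigh the per-level savings)

Standard: 20570824 multiplications (274^3). Strassen: 40353607 multiplications (7^9, after padding to 512x512). Strassen reduces 8 recursive multiplications to 7 at each level.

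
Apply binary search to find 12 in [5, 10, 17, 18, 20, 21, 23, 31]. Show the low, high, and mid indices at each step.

Binary search for 12 in [5, 10, 17, 18, 20, 21, 23, 31]:

lo=0, hi=7, mid=3, arr[mid]=18 -> 18 > 12, search left half
lo=0, hi=2, mid=1, arr[mid]=10 -> 10 < 12, search right half
lo=2, hi=2, mid=2, arr[mid]=17 -> 17 > 12, search left half
lo=2 > hi=1, target 12 not found

Binary search determines that 12 is not in the array after 3 comparisons. The search space was exhausted without finding the target.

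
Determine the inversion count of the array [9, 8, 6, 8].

Finding inversions in [9, 8, 6, 8]:

(0, 1): arr[0]=9 > arr[1]=8
(0, 2): arr[0]=9 > arr[2]=6
(0, 3): arr[0]=9 > arr[3]=8
(1, 2): arr[1]=8 > arr[2]=6

Total inversions: 4

The array has 4 inversion(s): (0,1), (0,2), (0,3), (1,2). Each pair (i,j) satisfies i < j and arr[i] > arr[j].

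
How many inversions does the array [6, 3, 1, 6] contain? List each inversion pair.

Finding inversions in [6, 3, 1, 6]:

(0, 1): arr[0]=6 > arr[1]=3
(0, 2): arr[0]=6 > arr[2]=1
(1, 2): arr[1]=3 > arr[2]=1

Total inversions: 3

The array has 3 inversion(s): (0,1), (0,2), (1,2). Each pair (i,j) satisfies i < j and arr[i] > arr[j].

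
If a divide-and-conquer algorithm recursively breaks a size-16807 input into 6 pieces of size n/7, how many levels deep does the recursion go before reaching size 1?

For divide and conquer with division factor 7:

Problem sizes at each level:
Level 0: 16807
Level 1: 2401
Level 2: 343
Level 3: 49
Level 4: 7
Level 5: 1

The root is level 0 and the size-1 base case is level 5 (the tree spans levels 0 through 5, i.e. 6 levels counting the root), so the depth is the number of divisions: log_7(16807) = 5

The recursion tree depth is log_7(16807) = 5. At each level, the problem size is divided by 7, so it takes 5 divisions to reduce to a base case of size 1. The algorithm makes 6 recursive calls at each level.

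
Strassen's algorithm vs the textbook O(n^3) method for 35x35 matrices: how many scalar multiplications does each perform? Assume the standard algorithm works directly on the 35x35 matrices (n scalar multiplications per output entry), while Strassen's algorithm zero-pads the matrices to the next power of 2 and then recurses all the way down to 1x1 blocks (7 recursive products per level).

Matrix multiplication for 35x35 matrices:

Strassen's algorithm requires power-of-2 dimensions. Pad 35x35 to 64x64 (next power of 2).

Standard algorithm: 35^3 = 42875 multiplications
Strassen's algorithm: 7^(log2(64)) = 7^6 = 117649 multiplications
Difference: 42875 - 117649 = -74774 (Strassen uses MORE here due to padding overhead — for small or just-over-power-of-2 n, padding can outweigh the per-level savings)

Standard: 42875 multiplications (35^3). Strassen: 117649 multiplications (7^6, after padding to 64x64). Strassen reduces 8 recursive multiplications to 7 at each level.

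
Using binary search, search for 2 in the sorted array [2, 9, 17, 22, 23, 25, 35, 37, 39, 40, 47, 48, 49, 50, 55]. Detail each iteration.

Binary search for 2 in [2, 9, 17, 22, 23, 25, 35, 37, 39, 40, 47, 48, 49, 50, 55]:

lo=0, hi=14, mid=7, arr[mid]=37 -> 37 > 2, search left half
lo=0, hi=6, mid=3, arr[mid]=22 -> 22 > 2, search left half
lo=0, hi=2, mid=1, arr[mid]=9 -> 9 > 2, search left half
lo=0, hi=0, mid=0, arr[mid]=2 -> Found target at index 0!

Binary search finds 2 at index 0 after 4 comparisons. The search repeatedly halves the search space by comparing with the middle element.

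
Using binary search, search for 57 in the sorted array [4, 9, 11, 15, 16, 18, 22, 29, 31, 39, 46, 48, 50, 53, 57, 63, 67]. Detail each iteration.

Binary search for 57 in [4, 9, 11, 15, 16, 18, 22, 29, 31, 39, 46, 48, 50, 53, 57, 63, 67]:

lo=0, hi=16, mid=8, arr[mid]=31 -> 31 < 57, search right half
lo=9, hi=16, mid=12, arr[mid]=50 -> 50 < 57, search right half
lo=13, hi=16, mid=14, arr[mid]=57 -> Found target at index 14!

Binary search finds 57 at index 14 after 3 comparisons. The search repeatedly halves the search space by comparing with the middle element.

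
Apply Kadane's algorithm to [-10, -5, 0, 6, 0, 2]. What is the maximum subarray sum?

Using Kadane's algorithm on [-10, -5, 0, 6, 0, 2]:

Scanning through the array:
Position 1 (value -5): max_ending_here = -5, max_so_far = -5
Position 2 (value 0): max_ending_here = 0, max_so_far = 0
Position 3 (value 6): max_ending_here = 6, max_so_far = 6
Position 4 (value 0): max_ending_here = 6, max_so_far = 6
Position 5 (value 2): max_ending_here = 8, max_so_far = 8

Maximum subarray: [0, 6, 0, 2]
Maximum sum: 8

The maximum subarray is [0, 6, 0, 2] with sum 8. This subarray runs from index 2 to index 5.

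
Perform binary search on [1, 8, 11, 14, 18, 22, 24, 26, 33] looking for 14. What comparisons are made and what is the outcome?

Binary search for 14 in [1, 8, 11, 14, 18, 22, 24, 26, 33]:

lo=0, hi=8, mid=4, arr[mid]=18 -> 18 > 14, search left half
lo=0, hi=3, mid=1, arr[mid]=8 -> 8 < 14, search right half
lo=2, hi=3, mid=2, arr[mid]=11 -> 11 < 14, search right half
lo=3, hi=3, mid=3, arr[mid]=14 -> Found target at index 3!

Binary search finds 14 at index 3 after 4 comparisons. The search repeatedly halves the search space by comparing with the middle element.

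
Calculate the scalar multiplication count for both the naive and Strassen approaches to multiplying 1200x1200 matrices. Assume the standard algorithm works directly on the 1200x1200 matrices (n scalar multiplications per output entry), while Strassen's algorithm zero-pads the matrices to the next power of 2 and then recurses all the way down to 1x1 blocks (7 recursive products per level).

Matrix multiplication for 1200x1200 matrices:

Strassen's algorithm requires power-of-2 dimensions. Pad 1200x1200 to 2048x2048 (next power of 2).

Standard algorithm: 1200^3 = 1728000000 multiplications
Strassen's algorithm: 7^(log2(2048)) = 7^11 = 1977326743 multiplications
Difference: 1728000000 - 1977326743 = -249326743 (Strassen uses MORE here due to padding overhead — for small or just-over-power-of-2 n, padding can outweigh the per-level savings)

Standard: 1728000000 multiplications (1200^3). Strassen: 1977326743 multiplications (7^11, after padding to 2048x2048). Strassen reduces 8 recursive multiplications to 7 at each level.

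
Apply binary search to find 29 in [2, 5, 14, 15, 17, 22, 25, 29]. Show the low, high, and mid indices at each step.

Binary search for 29 in [2, 5, 14, 15, 17, 22, 25, 29]:

lo=0, hi=7, mid=3, arr[mid]=15 -> 15 < 29, search right half
lo=4, hi=7, mid=5, arr[mid]=22 -> 22 < 29, search right half
lo=6, hi=7, mid=6, arr[mid]=25 -> 25 < 29, search right half
lo=7, hi=7, mid=7, arr[mid]=29 -> Found target at index 7!

Binary search finds 29 at index 7 after 4 comparisons. The search repeatedly halves the search space by comparing with the middle element.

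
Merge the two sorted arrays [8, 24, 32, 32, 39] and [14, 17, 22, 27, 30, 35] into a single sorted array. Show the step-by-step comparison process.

Merging process:

Compare 8 vs 14: take 8 from left. Merged: [8]
Compare 24 vs 14: take 14 from right. Merged: [8, 14]
Compare 24 vs 17: take 17 from right. Merged: [8, 14, 17]
Compare 24 vs 22: take 22 from right. Merged: [8, 14, 17, 22]
Compare 24 vs 27: take 24 from left. Merged: [8, 14, 17, 22, 24]
Compare 32 vs 27: take 27 from right. Merged: [8, 14, 17, 22, 24, 27]
Compare 32 vs 30: take 30 from right. Merged: [8, 14, 17, 22, 24, 27, 30]
Compare 32 vs 35: take 32 from left. Merged: [8, 14, 17, 22, 24, 27, 30, 32]
Compare 32 vs 35: take 32 from left. Merged: [8, 14, 17, 22, 24, 27, 30, 32, 32]
Compare 39 vs 35: take 35 from right. Merged: [8, 14, 17, 22, 24, 27, 30, 32, 32, 35]
Append remaining from left: [39]. Merged: [8, 14, 17, 22, 24, 27, 30, 32, 32, 35, 39]

Final merged array: [8, 14, 17, 22, 24, 27, 30, 32, 32, 35, 39]
Total comparisons: 10

The merged array is [8, 14, 17, 22, 24, 27, 30, 32, 32, 35, 39], requiring 10 comparisons. The merge step runs in O(n) time where n is the total number of elements.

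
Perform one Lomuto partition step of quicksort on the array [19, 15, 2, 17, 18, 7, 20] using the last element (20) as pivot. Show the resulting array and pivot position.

Lomuto partition with pivot = 20:

Initial array: [19, 15, 2, 17, 18, 7, 20]

arr[0]=19 <= 20: swap with position 0, array becomes [19, 15, 2, 17, 18, 7, 20]
arr[1]=15 <= 20: swap with position 1, array becomes [19, 15, 2, 17, 18, 7, 20]
arr[2]=2 <= 20: swap with position 2, array becomes [19, 15, 2, 17, 18, 7, 20]
arr[3]=17 <= 20: swap with position 3, array becomes [19, 15, 2, 17, 18, 7, 20]
arr[4]=18 <= 20: swap with position 4, array becomes [19, 15, 2, 17, 18, 7, 20]
arr[5]=7 <= 20: swap with position 5, array becomes [19, 15, 2, 17, 18, 7, 20]

Place pivot at position 6: [19, 15, 2, 17, 18, 7, 20]
Pivot position: 6

After partitioning with pivot 20, the array becomes [19, 15, 2, 17, 18, 7, 20]. The pivot is placed at index 6. All elements to the left of the pivot are <= 20, and all elements to the right are > 20.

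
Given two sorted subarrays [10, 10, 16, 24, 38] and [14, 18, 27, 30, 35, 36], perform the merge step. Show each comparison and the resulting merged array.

Merging process:

Compare 10 vs 14: take 10 from left. Merged: [10]
Compare 10 vs 14: take 10 from left. Merged: [10, 10]
Compare 16 vs 14: take 14 from right. Merged: [10, 10, 14]
Compare 16 vs 18: take 16 from left. Merged: [10, 10, 14, 16]
Compare 24 vs 18: take 18 from right. Merged: [10, 10, 14, 16, 18]
Compare 24 vs 27: take 24 from left. Merged: [10, 10, 14, 16, 18, 24]
Compare 38 vs 27: take 27 from right. Merged: [10, 10, 14, 16, 18, 24, 27]
Compare 38 vs 30: take 30 from right. Merged: [10, 10, 14, 16, 18, 24, 27, 30]
Compare 38 vs 35: take 35 from right. Merged: [10, 10, 14, 16, 18, 24, 27, 30, 35]
Compare 38 vs 36: take 36 from right. Merged: [10, 10, 14, 16, 18, 24, 27, 30, 35, 36]
Append remaining from left: [38]. Merged: [10, 10, 14, 16, 18, 24, 27, 30, 35, 36, 38]

Final merged array: [10, 10, 14, 16, 18, 24, 27, 30, 35, 36, 38]
Total comparisons: 10

The merged array is [10, 10, 14, 16, 18, 24, 27, 30, 35, 36, 38], requiring 10 comparisons. The merge step runs in O(n) time where n is the total number of elements.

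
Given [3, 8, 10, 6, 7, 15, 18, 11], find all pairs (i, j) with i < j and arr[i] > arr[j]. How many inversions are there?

Finding inversions in [3, 8, 10, 6, 7, 15, 18, 11]:

(1, 3): arr[1]=8 > arr[3]=6
(1, 4): arr[1]=8 > arr[4]=7
(2, 3): arr[2]=10 > arr[3]=6
(2, 4): arr[2]=10 > arr[4]=7
(5, 7): arr[5]=15 > arr[7]=11
(6, 7): arr[6]=18 > arr[7]=11

Total inversions: 6

The array has 6 inversion(s): (1,3), (1,4), (2,3), (2,4), (5,7), (6,7). Each pair (i,j) satisfies i < j and arr[i] > arr[j].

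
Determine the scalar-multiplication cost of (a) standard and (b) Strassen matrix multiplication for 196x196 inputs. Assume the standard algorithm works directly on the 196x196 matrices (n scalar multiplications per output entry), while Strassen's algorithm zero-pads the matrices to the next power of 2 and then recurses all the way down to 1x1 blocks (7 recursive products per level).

Matrix multiplication for 196x196 matrices:

Strassen's algorithm requires power-of-2 dimensions. Pad 196x196 to 256x256 (next power of 2).

Standard algorithm: 196^3 = 7529536 multiplications
Strassen's algorithm: 7^(log2(256)) = 7^8 = 5764801 multiplications
Savings: 7529536 - 5764801 = 1764735 multiplications

Standard: 7529536 multiplications (196^3). Strassen: 5764801 multiplications (7^8, after padding to 256x256). Strassen reduces 8 recursive multiplications to 7 at each level.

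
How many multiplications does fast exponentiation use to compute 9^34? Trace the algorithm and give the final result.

Computing 9^34 by squaring (build up from 9^1; each line after the first costs one multiplication):

9^1 = 9
9^2 = (9^1)^2 = 9^2 = 81
9^4 = (9^2)^2 = 81^2 = 6561
9^8 = (9^4)^2 = 6561^2 = 43046721
9^16 = (9^8)^2 = 43046721^2 = 1853020188851841
9^17 = 9 * 9^16 = 9 * 1853020188851841 = 16677181699666569
9^34 = (9^17)^2 = 16677181699666569^2 = 278128389443693511257285776231761

Result: 278128389443693511257285776231761
Multiplications needed: 6 (6 lines after 9^1)

9^34 = 278128389443693511257285776231761. Using exponentiation by squaring, this requires 6 multiplications. The key idea: if the exponent is even, square the half-power; if odd, multiply by the base once.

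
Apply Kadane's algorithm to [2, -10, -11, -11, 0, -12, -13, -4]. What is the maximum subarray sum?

Using Kadane's algorithm on [2, -10, -11, -11, 0, -12, -13, -4]:

Scanning through the array:
Position 1 (value -10): max_ending_here = -8, max_so_far = 2
Position 2 (value -11): max_ending_here = -11, max_so_far = 2
Position 3 (value -11): max_ending_here = -11, max_so_far = 2
Position 4 (value 0): max_ending_here = 0, max_so_far = 2
Position 5 (value -12): max_ending_here = -12, max_so_far = 2
Position 6 (value -13): max_ending_here = -13, max_so_far = 2
Position 7 (value -4): max_ending_here = -4, max_so_far = 2

Maximum subarray: [2]
Maximum sum: 2

The maximum subarray is [2] with sum 2. This subarray runs from index 0 to index 0.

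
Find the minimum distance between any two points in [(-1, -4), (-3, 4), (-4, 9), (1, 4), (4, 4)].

Computing all pairwise distances among 5 points:

d((-1, -4), (-3, 4)) = 8.2462
d((-1, -4), (-4, 9)) = 13.3417
d((-1, -4), (1, 4)) = 8.2462
d((-1, -4), (4, 4)) = 9.434
d((-3, 4), (-4, 9)) = 5.099
d((-3, 4), (1, 4)) = 4.0
d((-3, 4), (4, 4)) = 7.0
d((-4, 9), (1, 4)) = 7.0711
d((-4, 9), (4, 4)) = 9.434
d((1, 4), (4, 4)) = 3.0 <-- minimum

Closest pair: (1, 4) and (4, 4) with distance 3.0

The closest pair is (1, 4) and (4, 4) with Euclidean distance 3.0. For 5 points, brute-force pairwise comparison is shown above. For large n, the divide-and-conquer algorithm (sort by x, recurse on halves, check the dividing strip) achieves O(n log n).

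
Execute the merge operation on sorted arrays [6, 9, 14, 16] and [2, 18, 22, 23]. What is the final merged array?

Merging process:

Compare 6 vs 2: take 2 from right. Merged: [2]
Compare 6 vs 18: take 6 from left. Merged: [2, 6]
Compare 9 vs 18: take 9 from left. Merged: [2, 6, 9]
Compare 14 vs 18: take 14 from left. Merged: [2, 6, 9, 14]
Compare 16 vs 18: take 16 from left. Merged: [2, 6, 9, 14, 16]
Append remaining from right: [18, 22, 23]. Merged: [2, 6, 9, 14, 16, 18, 22, 23]

Final merged array: [2, 6, 9, 14, 16, 18, 22, 23]
Total comparisons: 5

The merged array is [2, 6, 9, 14, 16, 18, 22, 23], requiring 5 comparisons. The merge step runs in O(n) time where n is the total number of elements.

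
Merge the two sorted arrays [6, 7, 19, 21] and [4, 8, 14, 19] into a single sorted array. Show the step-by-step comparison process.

Merging process:

Compare 6 vs 4: take 4 from right. Merged: [4]
Compare 6 vs 8: take 6 from left. Merged: [4, 6]
Compare 7 vs 8: take 7 from left. Merged: [4, 6, 7]
Compare 19 vs 8: take 8 from right. Merged: [4, 6, 7, 8]
Compare 19 vs 14: take 14 from right. Merged: [4, 6, 7, 8, 14]
Compare 19 vs 19: take 19 from left. Merged: [4, 6, 7, 8, 14, 19]
Compare 21 vs 19: take 19 from right. Merged: [4, 6, 7, 8, 14, 19, 19]
Append remaining from left: [21]. Merged: [4, 6, 7, 8, 14, 19, 19, 21]

Final merged array: [4, 6, 7, 8, 14, 19, 19, 21]
Total comparisons: 7

The merged array is [4, 6, 7, 8, 14, 19, 19, 21], requiring 7 comparisons. The merge step runs in O(n) time where n is the total number of elements.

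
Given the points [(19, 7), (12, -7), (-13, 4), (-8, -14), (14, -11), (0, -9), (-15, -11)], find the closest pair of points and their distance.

Computing all pairwise distances among 7 points:

d((19, 7), (12, -7)) = 15.6525
d((19, 7), (-13, 4)) = 32.1403
d((19, 7), (-8, -14)) = 34.2053
d((19, 7), (14, -11)) = 18.6815
d((19, 7), (0, -9)) = 24.8395
d((19, 7), (-15, -11)) = 38.4708
d((12, -7), (-13, 4)) = 27.313
d((12, -7), (-8, -14)) = 21.1896
d((12, -7), (14, -11)) = 4.4721 <-- minimum
d((12, -7), (0, -9)) = 12.1655
d((12, -7), (-15, -11)) = 27.2947
d((-13, 4), (-8, -14)) = 18.6815
d((-13, 4), (14, -11)) = 30.8869
d((-13, 4), (0, -9)) = 18.3848
d((-13, 4), (-15, -11)) = 15.1327
d((-8, -14), (14, -11)) = 22.2036
d((-8, -14), (0, -9)) = 9.434
d((-8, -14), (-15, -11)) = 7.6158
d((14, -11), (0, -9)) = 14.1421
d((14, -11), (-15, -11)) = 29.0
d((0, -9), (-15, -11)) = 15.1327

Closest pair: (12, -7) and (14, -11) with distance 4.4721

The closest pair is (12, -7) and (14, -11) with Euclidean distance 4.4721. For 7 points, brute-force pairwise comparison is shown above. For large n, the divide-and-conquer algorithm (sort by x, recurse on halves, check the dividing strip) achieves O(n log n).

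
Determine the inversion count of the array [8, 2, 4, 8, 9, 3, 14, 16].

Finding inversions in [8, 2, 4, 8, 9, 3, 14, 16]:

(0, 1): arr[0]=8 > arr[1]=2
(0, 2): arr[0]=8 > arr[2]=4
(0, 5): arr[0]=8 > arr[5]=3
(2, 5): arr[2]=4 > arr[5]=3
(3, 5): arr[3]=8 > arr[5]=3
(4, 5): arr[4]=9 > arr[5]=3

Total inversions: 6

The array has 6 inversion(s): (0,1), (0,2), (0,5), (2,5), (3,5), (4,5). Each pair (i,j) satisfies i < j and arr[i] > arr[j].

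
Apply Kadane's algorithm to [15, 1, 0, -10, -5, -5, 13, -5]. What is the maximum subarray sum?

Using Kadane's algorithm on [15, 1, 0, -10, -5, -5, 13, -5]:

Scanning through the array:
Position 1 (value 1): max_ending_here = 16, max_so_far = 16
Position 2 (value 0): max_ending_here = 16, max_so_far = 16
Position 3 (value -10): max_ending_here = 6, max_so_far = 16
Position 4 (value -5): max_ending_here = 1, max_so_far = 16
Position 5 (value -5): max_ending_here = -4, max_so_far = 16
Position 6 (value 13): max_ending_here = 13, max_so_far = 16
Position 7 (value -5): max_ending_here = 8, max_so_far = 16

Maximum subarray: [15, 1]
Maximum sum: 16

The maximum subarray is [15, 1] with sum 16. This subarray runs from index 0 to index 1.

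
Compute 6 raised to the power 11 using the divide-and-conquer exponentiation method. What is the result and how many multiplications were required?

Computing 6^11 by squaring (build up from 6^1; each line after the first costs one multiplication):

6^1 = 6
6^2 = (6^1)^2 = 6^2 = 36
6^4 = (6^2)^2 = 36^2 = 1296
6^5 = 6 * 6^4 = 6 * 1296 = 7776
6^10 = (6^5)^2 = 7776^2 = 60466176
6^11 = 6 * 6^10 = 6 * 60466176 = 362797056

Result: 362797056
Multiplications needed: 5 (5 lines after 6^1)

6^11 = 362797056. Using exponentiation by squaring, this requires 5 multiplications. The key idea: if the exponent is even, square the half-power; if odd, multiply by the base once.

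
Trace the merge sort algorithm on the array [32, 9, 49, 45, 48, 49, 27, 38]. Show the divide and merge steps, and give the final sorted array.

Merge sort trace:

Split: [32, 9, 49, 45, 48, 49, 27, 38] -> [32, 9, 49, 45] and [48, 49, 27, 38]
  Split: [32, 9, 49, 45] -> [32, 9] and [49, 45]
    Split: [32, 9] -> [32] and [9]
    Merge: [32] + [9] -> [9, 32]
    Split: [49, 45] -> [49] and [45]
    Merge: [49] + [45] -> [45, 49]
  Merge: [9, 32] + [45, 49] -> [9, 32, 45, 49]
  Split: [48, 49, 27, 38] -> [48, 49] and [27, 38]
    Split: [48, 49] -> [48] and [49]
    Merge: [48] + [49] -> [48, 49]
    Split: [27, 38] -> [27] and [38]
    Merge: [27] + [38] -> [27, 38]
  Merge: [48, 49] + [27, 38] -> [27, 38, 48, 49]
Merge: [9, 32, 45, 49] + [27, 38, 48, 49] -> [9, 27, 32, 38, 45, 48, 49, 49]

Final sorted array: [9, 27, 32, 38, 45, 48, 49, 49]

The merge sort proceeds by recursively splitting the array and merging sorted halves.
After all merges, the sorted array is [9, 27, 32, 38, 45, 48, 49, 49].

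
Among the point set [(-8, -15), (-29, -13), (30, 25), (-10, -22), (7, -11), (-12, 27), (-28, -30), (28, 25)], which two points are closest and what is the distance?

Computing all pairwise distances among 8 points:

d((-8, -15), (-29, -13)) = 21.095
d((-8, -15), (30, 25)) = 55.1725
d((-8, -15), (-10, -22)) = 7.2801
d((-8, -15), (7, -11)) = 15.5242
d((-8, -15), (-12, 27)) = 42.19
d((-8, -15), (-28, -30)) = 25.0
d((-8, -15), (28, 25)) = 53.8145
d((-29, -13), (30, 25)) = 70.1783
d((-29, -13), (-10, -22)) = 21.0238
d((-29, -13), (7, -11)) = 36.0555
d((-29, -13), (-12, 27)) = 43.4626
d((-29, -13), (-28, -30)) = 17.0294
d((-29, -13), (28, 25)) = 68.5055
d((30, 25), (-10, -22)) = 61.7171
d((30, 25), (7, -11)) = 42.72
d((30, 25), (-12, 27)) = 42.0476
d((30, 25), (-28, -30)) = 79.9312
d((30, 25), (28, 25)) = 2.0 <-- minimum
d((-10, -22), (7, -11)) = 20.2485
d((-10, -22), (-12, 27)) = 49.0408
d((-10, -22), (-28, -30)) = 19.6977
d((-10, -22), (28, 25)) = 60.4401
d((7, -11), (-12, 27)) = 42.4853
d((7, -11), (-28, -30)) = 39.8246
d((7, -11), (28, 25)) = 41.6773
d((-12, 27), (-28, -30)) = 59.203
d((-12, 27), (28, 25)) = 40.05
d((-28, -30), (28, 25)) = 78.492

Closest pair: (30, 25) and (28, 25) with distance 2.0

The closest pair is (30, 25) and (28, 25) with Euclidean distance 2.0. For 8 points, brute-force pairwise comparison is shown above. For large n, the divide-and-conquer algorithm (sort by x, recurse on halves, check the dividing strip) achieves O(n log n).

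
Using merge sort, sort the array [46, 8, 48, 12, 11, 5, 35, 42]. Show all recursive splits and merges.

Merge sort trace:

Split: [46, 8, 48, 12, 11, 5, 35, 42] -> [46, 8, 48, 12] and [11, 5, 35, 42]
  Split: [46, 8, 48, 12] -> [46, 8] and [48, 12]
    Split: [46, 8] -> [46] and [8]
    Merge: [46] + [8] -> [8, 46]
    Split: [48, 12] -> [48] and [12]
    Merge: [48] + [12] -> [12, 48]
  Merge: [8, 46] + [12, 48] -> [8, 12, 46, 48]
  Split: [11, 5, 35, 42] -> [11, 5] and [35, 42]
    Split: [11, 5] -> [11] and [5]
    Merge: [11] + [5] -> [5, 11]
    Split: [35, 42] -> [35] and [42]
    Merge: [35] + [42] -> [35, 42]
  Merge: [5, 11] + [35, 42] -> [5, 11, 35, 42]
Merge: [8, 12, 46, 48] + [5, 11, 35, 42] -> [5, 8, 11, 12, 35, 42, 46, 48]

Final sorted array: [5, 8, 11, 12, 35, 42, 46, 48]

The merge sort proceeds by recursively splitting the array and merging sorted halves.
After all merges, the sorted array is [5, 8, 11, 12, 35, 42, 46, 48].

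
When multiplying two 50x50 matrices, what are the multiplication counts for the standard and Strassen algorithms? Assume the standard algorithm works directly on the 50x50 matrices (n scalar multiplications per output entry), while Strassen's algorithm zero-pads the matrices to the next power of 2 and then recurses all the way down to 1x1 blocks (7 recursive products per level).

Matrix multiplication for 50x50 matrices:

Strassen's algorithm requires power-of-2 dimensions. Pad 50x50 to 64x64 (next power of 2).

Standard algorithm: 50^3 = 125000 multiplications
Strassen's algorithm: 7^(log2(64)) = 7^6 = 117649 multiplications
Savings: 125000 - 117649 = 7351 multiplications

Standard: 125000 multiplications (50^3). Strassen: 117649 multiplications (7^6, after padding to 64x64). Strassen reduces 8 recursive multiplications to 7 at each level.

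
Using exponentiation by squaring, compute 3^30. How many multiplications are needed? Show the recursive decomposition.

Computing 3^30 by squaring (build up from 3^1; each line after the first costs one multiplication):

3^1 = 3
3^2 = (3^1)^2 = 3^2 = 9
3^3 = 3 * 3^2 = 3 * 9 = 27
3^6 = (3^3)^2 = 27^2 = 729
3^7 = 3 * 3^6 = 3 * 729 = 2187
3^14 = (3^7)^2 = 2187^2 = 4782969
3^15 = 3 * 3^14 = 3 * 4782969 = 14348907
3^30 = (3^15)^2 = 14348907^2 = 205891132094649

Result: 205891132094649
Multiplications needed: 7 (7 lines after 3^1)

3^30 = 205891132094649. Using exponentiation by squaring, this requires 7 multiplications. The key idea: if the exponent is even, square the half-power; if odd, multiply by the base once.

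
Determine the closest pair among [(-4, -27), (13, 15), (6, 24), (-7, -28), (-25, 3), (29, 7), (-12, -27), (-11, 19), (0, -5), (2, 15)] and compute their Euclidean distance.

Computing all pairwise distances among 10 points:

d((-4, -27), (13, 15)) = 45.31
d((-4, -27), (6, 24)) = 51.9711
d((-4, -27), (-7, -28)) = 3.1623 <-- minimum
d((-4, -27), (-25, 3)) = 36.6197
d((-4, -27), (29, 7)) = 47.3814
d((-4, -27), (-12, -27)) = 8.0
d((-4, -27), (-11, 19)) = 46.5296
d((-4, -27), (0, -5)) = 22.3607
d((-4, -27), (2, 15)) = 42.4264
d((13, 15), (6, 24)) = 11.4018
d((13, 15), (-7, -28)) = 47.4236
d((13, 15), (-25, 3)) = 39.8497
d((13, 15), (29, 7)) = 17.8885
d((13, 15), (-12, -27)) = 48.8774
d((13, 15), (-11, 19)) = 24.3311
d((13, 15), (0, -5)) = 23.8537
d((13, 15), (2, 15)) = 11.0
d((6, 24), (-7, -28)) = 53.6004
d((6, 24), (-25, 3)) = 37.4433
d((6, 24), (29, 7)) = 28.6007
d((6, 24), (-12, -27)) = 54.0833
d((6, 24), (-11, 19)) = 17.72
d((6, 24), (0, -5)) = 29.6142
d((6, 24), (2, 15)) = 9.8489
d((-7, -28), (-25, 3)) = 35.8469
d((-7, -28), (29, 7)) = 50.2096
d((-7, -28), (-12, -27)) = 5.099
d((-7, -28), (-11, 19)) = 47.1699
d((-7, -28), (0, -5)) = 24.0416
d((-7, -28), (2, 15)) = 43.9318
d((-25, 3), (29, 7)) = 54.1479
d((-25, 3), (-12, -27)) = 32.6956
d((-25, 3), (-11, 19)) = 21.2603
d((-25, 3), (0, -5)) = 26.2488
d((-25, 3), (2, 15)) = 29.5466
d((29, 7), (-12, -27)) = 53.2635
d((29, 7), (-11, 19)) = 41.7612
d((29, 7), (0, -5)) = 31.3847
d((29, 7), (2, 15)) = 28.1603
d((-12, -27), (-11, 19)) = 46.0109
d((-12, -27), (0, -5)) = 25.0599
d((-12, -27), (2, 15)) = 44.2719
d((-11, 19), (0, -5)) = 26.4008
d((-11, 19), (2, 15)) = 13.6015
d((0, -5), (2, 15)) = 20.0998

Closest pair: (-4, -27) and (-7, -28) with distance 3.1623

The closest pair is (-4, -27) and (-7, -28) with Euclidean distance 3.1623. For 10 points, brute-force pairwise comparison is shown above. For large n, the divide-and-conquer algorithm (sort by x, recurse on halves, check the dividing strip) achieves O(n log n).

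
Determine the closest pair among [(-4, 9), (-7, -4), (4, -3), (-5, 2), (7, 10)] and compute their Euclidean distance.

Computing all pairwise distances among 5 points:

d((-4, 9), (-7, -4)) = 13.3417
d((-4, 9), (4, -3)) = 14.4222
d((-4, 9), (-5, 2)) = 7.0711
d((-4, 9), (7, 10)) = 11.0454
d((-7, -4), (4, -3)) = 11.0454
d((-7, -4), (-5, 2)) = 6.3246 <-- minimum
d((-7, -4), (7, 10)) = 19.799
d((4, -3), (-5, 2)) = 10.2956
d((4, -3), (7, 10)) = 13.3417
d((-5, 2), (7, 10)) = 14.4222

Closest pair: (-7, -4) and (-5, 2) with distance 6.3246

The closest pair is (-7, -4) and (-5, 2) with Euclidean distance 6.3246. For 5 points, brute-force pairwise comparison is shown above. For large n, the divide-and-conquer algorithm (sort by x, recurse on halves, check the dividing strip) achieves O(n log n).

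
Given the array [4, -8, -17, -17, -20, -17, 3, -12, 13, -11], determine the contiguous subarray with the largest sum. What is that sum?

Using Kadane's algorithm on [4, -8, -17, -17, -20, -17, 3, -12, 13, -11]:

Scanning through the array:
Position 1 (value -8): max_ending_here = -4, max_so_far = 4
Position 2 (value -17): max_ending_here = -17, max_so_far = 4
Position 3 (value -17): max_ending_here = -17, max_so_far = 4
Position 4 (value -20): max_ending_here = -20, max_so_far = 4
Position 5 (value -17): max_ending_here = -17, max_so_far = 4
Position 6 (value 3): max_ending_here = 3, max_so_far = 4
Position 7 (value -12): max_ending_here = -9, max_so_far = 4
Position 8 (value 13): max_ending_here = 13, max_so_far = 13
Position 9 (value -11): max_ending_here = 2, max_so_far = 13

Maximum subarray: [13]
Maximum sum: 13

The maximum subarray is [13] with sum 13. This subarray runs from index 8 to index 8.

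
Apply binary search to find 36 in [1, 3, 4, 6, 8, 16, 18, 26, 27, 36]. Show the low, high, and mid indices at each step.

Binary search for 36 in [1, 3, 4, 6, 8, 16, 18, 26, 27, 36]:

lo=0, hi=9, mid=4, arr[mid]=8 -> 8 < 36, search right half
lo=5, hi=9, mid=7, arr[mid]=26 -> 26 < 36, search right half
lo=8, hi=9, mid=8, arr[mid]=27 -> 27 < 36, search right half
lo=9, hi=9, mid=9, arr[mid]=36 -> Found target at index 9!

Binary search finds 36 at index 9 after 4 comparisons. The search repeatedly halves the search space by comparing with the middle element.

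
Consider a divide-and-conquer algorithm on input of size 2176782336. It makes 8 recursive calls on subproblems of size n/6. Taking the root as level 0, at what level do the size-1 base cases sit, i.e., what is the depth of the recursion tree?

For divide and conquer with division factor 6:

Problem sizes at each level:
Level 0: 2176782336
Level 1: 362797056
Level 2: 60466176
Level 3: 10077696
Level 4: 1679616
Level 5: 279936
Level 6: 46656
Level 7: 7776
Level 8: 1296
Level 9: 216
Level 10: 36
Level 11: 6
Level 12: 1

The root is level 0 and the size-1 base case is level 12 (the tree spans levels 0 through 12, i.e. 13 levels counting the root), so the depth is the number of divisions: log_6(2176782336) = 12

The recursion tree depth is log_6(2176782336) = 12. At each level, the problem size is divided by 6, so it takes 12 divisions to reduce to a base case of size 1. The algorithm makes 8 recursive calls at each level.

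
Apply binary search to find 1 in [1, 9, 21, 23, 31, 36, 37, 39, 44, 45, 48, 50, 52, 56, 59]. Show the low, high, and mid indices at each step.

Binary search for 1 in [1, 9, 21, 23, 31, 36, 37, 39, 44, 45, 48, 50, 52, 56, 59]:

lo=0, hi=14, mid=7, arr[mid]=39 -> 39 > 1, search left half
lo=0, hi=6, mid=3, arr[mid]=23 -> 23 > 1, search left half
lo=0, hi=2, mid=1, arr[mid]=9 -> 9 > 1, search left half
lo=0, hi=0, mid=0, arr[mid]=1 -> Found target at index 0!

Binary search finds 1 at index 0 after 4 comparisons. The search repeatedly halves the search space by comparing with the middle element.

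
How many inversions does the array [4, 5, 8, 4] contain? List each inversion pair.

Finding inversions in [4, 5, 8, 4]:

(1, 3): arr[1]=5 > arr[3]=4
(2, 3): arr[2]=8 > arr[3]=4

Total inversions: 2

The array has 2 inversion(s): (1,3), (2,3). Each pair (i,j) satisfies i < j and arr[i] > arr[j].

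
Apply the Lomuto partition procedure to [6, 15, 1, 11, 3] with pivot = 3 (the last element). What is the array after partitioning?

Lomuto partition with pivot = 3:

Initial array: [6, 15, 1, 11, 3]

arr[0]=6 > 3: no swap
arr[1]=15 > 3: no swap
arr[2]=1 <= 3: swap with position 0, array becomes [1, 15, 6, 11, 3]
arr[3]=11 > 3: no swap

Place pivot at position 1: [1, 3, 6, 11, 15]
Pivot position: 1

After partitioning with pivot 3, the array becomes [1, 3, 6, 11, 15]. The pivot is placed at index 1. All elements to the left of the pivot are <= 3, and all elements to the right are > 3.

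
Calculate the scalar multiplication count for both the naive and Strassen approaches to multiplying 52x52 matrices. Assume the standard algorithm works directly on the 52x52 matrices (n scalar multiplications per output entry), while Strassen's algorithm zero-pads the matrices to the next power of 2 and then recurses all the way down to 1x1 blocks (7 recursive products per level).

Matrix multiplication for 52x52 matrices:

Strassen's algorithm requires power-of-2 dimensions. Pad 52x52 to 64x64 (next power of 2).

Standard algorithm: 52^3 = 140608 multiplications
Strassen's algorithm: 7^(log2(64)) = 7^6 = 117649 multiplications
Savings: 140608 - 117649 = 22959 multiplications

Standard: 140608 multiplications (52^3). Strassen: 117649 multiplications (7^6, after padding to 64x64). Strassen reduces 8 recursive multiplications to 7 at each level.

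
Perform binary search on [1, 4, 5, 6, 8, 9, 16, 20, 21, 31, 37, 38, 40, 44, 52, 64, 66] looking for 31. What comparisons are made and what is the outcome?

Binary search for 31 in [1, 4, 5, 6, 8, 9, 16, 20, 21, 31, 37, 38, 40, 44, 52, 64, 66]:

lo=0, hi=16, mid=8, arr[mid]=21 -> 21 < 31, search right half
lo=9, hi=16, mid=12, arr[mid]=40 -> 40 > 31, search left half
lo=9, hi=11, mid=10, arr[mid]=37 -> 37 > 31, search left half
lo=9, hi=9, mid=9, arr[mid]=31 -> Found target at index 9!

Binary search finds 31 at index 9 after 4 comparisons. The search repeatedly halves the search space by comparing with the middle element.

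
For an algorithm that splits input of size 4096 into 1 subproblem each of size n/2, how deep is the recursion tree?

For divide and conquer with division factor 2:

Problem sizes at each level:
Level 0: 4096
Level 1: 2048
Level 2: 1024
Level 3: 512
Level 4: 256
Level 5: 128
Level 6: 64
Level 7: 32
Level 8: 16
Level 9: 8
Level 10: 4
Level 11: 2
Level 12: 1

The root is level 0 and the size-1 base case is level 12 (the tree spans levels 0 through 12, i.e. 13 levels counting the root), so the depth is the number of divisions: log_2(4096) = 12

The recursion tree depth is log_2(4096) = 12. At each level, the problem size is divided by 2, so it takes 12 divisions to reduce to a base case of size 1. The algorithm makes 1 recursive call at each level.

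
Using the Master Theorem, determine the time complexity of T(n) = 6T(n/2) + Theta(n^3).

Master Theorem for T(n) = 6T(n/2) + O(n^3):

a = 6, b = 2, c = 3
log_b(a) = log_2(6) = 2.5850

Case 3: c = 3 > log_2(6) = 2.5850
T(n) = O(n^3) = O(n^3)

For T(n) = 6T(n/2) + O(n^3): log_2(6) = 2.5850. This is Case 3 of the Master Theorem (c > log_b(a), work dominated by root), giving O(n^3).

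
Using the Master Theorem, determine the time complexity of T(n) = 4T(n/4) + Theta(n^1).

Master Theorem for T(n) = 4T(n/4) + O(n^1):

a = 4, b = 4, c = 1
log_b(a) = log_4(4) = 1.0000

Case 2: c = 1 = log_4(4) = 1.0000
T(n) = O(n^1 log n) = O(n log n)

For T(n) = 4T(n/4) + O(n^1): log_4(4) = 1.0000. This is Case 2 of the Master Theorem (c = log_b(a), equal work at all levels), giving O(n log n).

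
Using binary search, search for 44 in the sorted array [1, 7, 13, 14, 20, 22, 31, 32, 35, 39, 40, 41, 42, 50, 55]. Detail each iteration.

Binary search for 44 in [1, 7, 13, 14, 20, 22, 31, 32, 35, 39, 40, 41, 42, 50, 55]:

lo=0, hi=14, mid=7, arr[mid]=32 -> 32 < 44, search right half
lo=8, hi=14, mid=11, arr[mid]=41 -> 41 < 44, search right half
lo=12, hi=14, mid=13, arr[mid]=50 -> 50 > 44, search left half
lo=12, hi=12, mid=12, arr[mid]=42 -> 42 < 44, search right half
lo=13 > hi=12, target 44 not found

Binary search determines that 44 is not in the array after 4 comparisons. The search space was exhausted without finding the target.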